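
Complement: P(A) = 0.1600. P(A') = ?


P(not A) = 1 - 0.1600 = 0.8400

P(not A) = 0.8400


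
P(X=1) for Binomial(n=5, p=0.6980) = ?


C(5,1) = 5
p^1 = 0.698000
(1-p)^4 = 0.008318
P = 5 * 0.698000 * 0.008318 = 0.0290

P(X=1) = 0.0290


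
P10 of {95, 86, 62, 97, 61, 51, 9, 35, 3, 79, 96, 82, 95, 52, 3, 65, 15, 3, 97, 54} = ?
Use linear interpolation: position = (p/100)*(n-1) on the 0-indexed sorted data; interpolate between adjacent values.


Sorted: 3, 3, 3, 9, 15, 35, 51, 52, 54, 61, 62, 65, 79, 82, 86, 95, 95, 96, 97, 97
n = 20
Index = 10/100 * 19 = 1.9000
Lower = data[1] = 3, Upper = data[2] = 3
P10 = 3 + 0.9000*(0) = 3.0000

P10 = 3.0000


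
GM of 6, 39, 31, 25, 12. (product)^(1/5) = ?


Product = 6 × 39 × 31 × 25 × 12 = 2176200
GM = 2176200^(1/5) = 18.5157

GM = 18.5157


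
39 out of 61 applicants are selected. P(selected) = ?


P = 39/61 = 0.6393

P = 0.6393


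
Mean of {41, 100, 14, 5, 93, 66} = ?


Sum = 41 + 100 + 14 + 5 + 93 + 66 = 319
n = 6
Mean = 319/6 = 53.1667

Mean = 53.1667


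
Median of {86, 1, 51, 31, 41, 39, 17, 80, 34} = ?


Sorted: 1, 17, 31, 34, 39, 41, 51, 80, 86
n = 9 (odd)
Middle value = 39

Median = 39


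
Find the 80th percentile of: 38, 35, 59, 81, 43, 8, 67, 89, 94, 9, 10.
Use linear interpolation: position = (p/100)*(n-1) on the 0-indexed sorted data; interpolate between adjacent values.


Sorted: 8, 9, 10, 35, 38, 43, 59, 67, 81, 89, 94
n = 11
Index = 80/100 * 10 = 8.0000
Lower = data[8] = 81, Upper = data[9] = 89
P80 = 81 + 0*(8) = 81.0000

P80 = 81.0000


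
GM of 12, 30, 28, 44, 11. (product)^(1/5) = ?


Product = 12 × 30 × 28 × 44 × 11 = 4878720
GM = 4878720^(1/5) = 21.7601

GM = 21.7601


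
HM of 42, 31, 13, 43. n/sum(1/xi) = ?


Sum of reciprocals = 1/42 + 1/31 + 1/13 + 1/43 = 0.156246
HM = 4/0.156246 = 25.6006

HM = 25.6006


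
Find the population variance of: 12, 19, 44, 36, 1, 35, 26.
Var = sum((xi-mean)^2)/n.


Mean = 24.7143
Squared deviations: 161.6531, 32.6531, 371.9388, 127.3673, 562.3673, 105.7959, 1.6531
Sum = 1363.4286
Variance = 1363.4286/7 = 194.7755

Variance = 194.7755


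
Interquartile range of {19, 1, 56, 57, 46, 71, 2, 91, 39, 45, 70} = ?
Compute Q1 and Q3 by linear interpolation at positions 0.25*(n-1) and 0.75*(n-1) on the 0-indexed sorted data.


Sorted: 1, 2, 19, 39, 45, 46, 56, 57, 70, 71, 91
Q1 (25th %ile) = 29.0000
Q3 (75th %ile) = 63.5000
IQR = 63.5000 - 29.0000 = 34.5000

IQR = 34.5000


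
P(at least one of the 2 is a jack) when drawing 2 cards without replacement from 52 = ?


P(at least one) = 1 - P(none)
P(none) = (48/52) × (47/51) = 0.850679
P(at least one) = 1 - 0.850679 = 0.1493

P = 0.1493


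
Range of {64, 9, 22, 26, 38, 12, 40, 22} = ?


Max = 64, Min = 9
Range = 64 - 9 = 55

Range = 55


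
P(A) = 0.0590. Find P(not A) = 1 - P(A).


P(not A) = 1 - 0.0590 = 0.9410

P(not A) = 0.9410


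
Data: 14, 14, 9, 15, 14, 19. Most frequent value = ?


Frequencies: 9:1, 14:3, 15:1, 19:1
Max frequency = 3
Mode = 14

Mode = 14


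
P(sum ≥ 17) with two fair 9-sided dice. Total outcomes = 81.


Total outcomes = 9×9 = 81
Favorable (sum ≥ 17): 3
P = 3/81 = 0.0370

P = 0.0370


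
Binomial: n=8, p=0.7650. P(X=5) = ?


C(8,5) = 56
p^5 = 0.262004
(1-p)^3 = 0.012978
P = 56 * 0.262004 * 0.012978 = 0.1904

P(X=5) = 0.1904


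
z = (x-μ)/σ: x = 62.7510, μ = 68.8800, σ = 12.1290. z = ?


z = (62.7510 - 68.8800)/12.1290
= -6.1290/12.1290
= -0.5053

z = -0.5053


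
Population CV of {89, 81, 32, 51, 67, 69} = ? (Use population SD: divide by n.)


Mean = 64.8333
SD = 18.8716
CV = (18.8716/64.8333)*100 = 29.1079%

CV = 29.1079%


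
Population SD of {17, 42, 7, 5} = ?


Mean = 17.7500
Variance = 216.6875
SD = sqrt(216.6875) = 14.7203

SD = 14.7203


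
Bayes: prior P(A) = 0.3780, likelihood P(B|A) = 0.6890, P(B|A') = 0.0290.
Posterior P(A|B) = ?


P(B) = P(B|A)*P(A) + P(B|A')*P(A')
= 0.6890*0.3780 + 0.0290*0.6220
= 0.260442 + 0.018038 = 0.278480
P(A|B) = 0.260442/0.278480 = 0.9352

P(A|B) = 0.9352


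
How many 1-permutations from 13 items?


P(13,1) = 13!/12!
= 6227020800/479001600
= 13

P(13,1) = 13


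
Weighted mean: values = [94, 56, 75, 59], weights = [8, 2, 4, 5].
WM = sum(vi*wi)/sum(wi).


Numerator = 94*8 + 56*2 + 75*4 + 59*5 = 1459
Denominator = 8 + 2 + 4 + 5 = 19
WM = 1459/19 = 76.7895

WM = 76.7895


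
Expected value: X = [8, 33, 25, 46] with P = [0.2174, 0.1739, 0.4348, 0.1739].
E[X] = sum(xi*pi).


E[X] = 8*0.2174 + 33*0.1739 + 25*0.4348 + 46*0.1739
= 1.7392 + 5.7387 + 10.8700 + 7.9994
= 26.3473

E[X] = 26.3473


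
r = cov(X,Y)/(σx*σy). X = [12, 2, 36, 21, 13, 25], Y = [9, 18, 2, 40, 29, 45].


Mean X = 18.1667, Mean Y = 23.8333
SD X = 10.792230, SD Y = 15.635608
Cov = -6.638889
r = -6.638889/(10.792230*15.635608) = -0.0393

r = -0.0393


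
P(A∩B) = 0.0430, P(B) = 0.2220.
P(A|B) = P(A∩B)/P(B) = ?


P(A|B) = 0.0430/0.2220 = 0.1937

P(A|B) = 0.1937


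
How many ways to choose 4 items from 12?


C(12,4) = 12!/(4! × 8!)
= 479001600/(24 × 40320)
= 495

C(12,4) = 495


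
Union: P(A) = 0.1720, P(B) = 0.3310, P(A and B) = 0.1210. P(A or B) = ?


P(A∪B) = 0.1720 + 0.3310 - 0.1210
= 0.5030 - 0.1210
= 0.3820

P(A∪B) = 0.3820


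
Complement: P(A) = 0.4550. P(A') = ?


P(not A) = 1 - 0.4550 = 0.5450

P(not A) = 0.5450


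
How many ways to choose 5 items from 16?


C(16,5) = 16!/(5! × 11!)
= 20922789888000/(120 × 39916800)
= 4368

C(16,5) = 4368


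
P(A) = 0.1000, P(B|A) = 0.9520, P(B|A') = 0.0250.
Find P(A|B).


P(B) = P(B|A)*P(A) + P(B|A')*P(A')
= 0.9520*0.1000 + 0.0250*0.9000
= 0.095200 + 0.022500 = 0.117700
P(A|B) = 0.095200/0.117700 = 0.8088

P(A|B) = 0.8088


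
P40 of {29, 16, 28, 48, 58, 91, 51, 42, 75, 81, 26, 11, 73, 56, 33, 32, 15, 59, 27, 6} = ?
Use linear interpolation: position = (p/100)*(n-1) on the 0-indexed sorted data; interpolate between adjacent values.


Sorted: 6, 11, 15, 16, 26, 27, 28, 29, 32, 33, 42, 48, 51, 56, 58, 59, 73, 75, 81, 91
n = 20
Index = 40/100 * 19 = 7.6000
Lower = data[7] = 29, Upper = data[8] = 32
P40 = 29 + 0.6000*(3) = 30.8000

P40 = 30.8000


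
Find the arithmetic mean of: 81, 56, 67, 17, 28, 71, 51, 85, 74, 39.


Sum = 81 + 56 + 67 + 17 + 28 + 71 + 51 + 85 + 74 + 39 = 569
n = 10
Mean = 569/10 = 56.9000

Mean = 56.9000


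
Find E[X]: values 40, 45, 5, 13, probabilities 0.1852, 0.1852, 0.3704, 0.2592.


E[X] = 40*0.1852 + 45*0.1852 + 5*0.3704 + 13*0.2592
= 7.4080 + 8.3340 + 1.8520 + 3.3696
= 20.9636

E[X] = 20.9636


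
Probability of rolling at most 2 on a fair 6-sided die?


Favorable outcomes (roll ≤ 2): 2
Total outcomes = 6
P = 2/6 = 0.3333

P = 0.3333


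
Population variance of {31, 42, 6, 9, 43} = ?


Mean = 26.2000
Squared deviations: 23.0400, 249.6400, 408.0400, 295.8400, 282.2400
Sum = 1258.8000
Variance = 1258.8000/5 = 251.7600

Variance = 251.7600


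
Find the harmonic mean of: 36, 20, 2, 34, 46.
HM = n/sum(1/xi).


Sum of reciprocals = 1/36 + 1/20 + 1/2 + 1/34 + 1/46 = 0.628929
HM = 5/0.628929 = 7.9500

HM = 7.9500


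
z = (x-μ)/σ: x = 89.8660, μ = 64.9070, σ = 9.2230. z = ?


z = (89.8660 - 64.9070)/9.2230
= 24.9590/9.2230
= 2.7062

z = 2.7062


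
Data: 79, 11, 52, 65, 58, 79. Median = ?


Sorted: 11, 52, 58, 65, 79, 79
n = 6 (even)
Middle values: 58 and 65
Median = (58+65)/2 = 61.5000

Median = 61.5000


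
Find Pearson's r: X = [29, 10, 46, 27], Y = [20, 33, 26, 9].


Mean X = 28.0000, Mean Y = 22.0000
SD X = 12.747549, SD Y = 8.803408
Cov = -28.750000
r = -28.750000/(12.747549*8.803408) = -0.2562

r = -0.2562


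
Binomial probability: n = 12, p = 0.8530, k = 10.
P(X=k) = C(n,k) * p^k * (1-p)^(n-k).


C(12,10) = 66
p^10 = 0.203934
(1-p)^2 = 0.021609
P = 66 * 0.203934 * 0.021609 = 0.2908

P(X=10) = 0.2908


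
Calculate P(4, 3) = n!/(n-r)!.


P(4,3) = 4!/1!
= 24/1
= 24

P(4,3) = 24


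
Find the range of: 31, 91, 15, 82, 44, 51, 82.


Max = 91, Min = 15
Range = 91 - 15 = 76

Range = 76


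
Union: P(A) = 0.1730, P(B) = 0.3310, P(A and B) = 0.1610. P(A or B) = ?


P(A∪B) = 0.1730 + 0.3310 - 0.1610
= 0.5040 - 0.1610
= 0.3430

P(A∪B) = 0.3430


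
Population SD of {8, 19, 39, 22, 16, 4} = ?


Mean = 18.0000
Variance = 126.3333
SD = sqrt(126.3333) = 11.2398

SD = 11.2398


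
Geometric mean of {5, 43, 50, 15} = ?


Product = 5 × 43 × 50 × 15 = 161250
GM = 161250^(1/4) = 20.0389

GM = 20.0389


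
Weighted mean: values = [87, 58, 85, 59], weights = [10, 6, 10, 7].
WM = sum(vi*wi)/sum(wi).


Numerator = 87*10 + 58*6 + 85*10 + 59*7 = 2481
Denominator = 10 + 6 + 10 + 7 = 33
WM = 2481/33 = 75.1818

WM = 75.1818


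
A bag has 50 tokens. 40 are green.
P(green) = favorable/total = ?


P = 40/50 = 0.8000

P = 0.8000


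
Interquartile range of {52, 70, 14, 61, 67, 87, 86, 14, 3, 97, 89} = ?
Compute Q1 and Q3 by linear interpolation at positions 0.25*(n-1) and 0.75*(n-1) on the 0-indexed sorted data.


Sorted: 3, 14, 14, 52, 61, 67, 70, 86, 87, 89, 97
Q1 (25th %ile) = 33.0000
Q3 (75th %ile) = 86.5000
IQR = 86.5000 - 33.0000 = 53.5000

IQR = 53.5000


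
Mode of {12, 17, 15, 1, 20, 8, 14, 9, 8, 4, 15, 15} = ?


Frequencies: 1:1, 4:1, 8:2, 9:1, 12:1, 14:1, 15:3, 17:1, 20:1
Max frequency = 3
Mode = 15

Mode = 15


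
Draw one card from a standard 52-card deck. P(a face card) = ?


12 face cards in 52 cards
P = 12/52 = 0.2308

P = 0.2308


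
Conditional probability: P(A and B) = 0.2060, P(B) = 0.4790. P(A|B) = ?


P(A|B) = 0.2060/0.4790 = 0.4301

P(A|B) = 0.4301


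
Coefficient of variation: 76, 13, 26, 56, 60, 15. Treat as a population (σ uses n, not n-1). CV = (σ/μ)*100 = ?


Mean = 41.0000
SD = 24.1385
CV = (24.1385/41.0000)*100 = 58.8744%

CV = 58.8744%


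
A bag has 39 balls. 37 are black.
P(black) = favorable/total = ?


P = 37/39 = 0.9487

P = 0.9487


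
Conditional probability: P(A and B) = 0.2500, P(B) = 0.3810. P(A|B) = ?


P(A|B) = 0.2500/0.3810 = 0.6562

P(A|B) = 0.6562


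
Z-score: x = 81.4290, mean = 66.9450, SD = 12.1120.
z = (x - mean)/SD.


z = (81.4290 - 66.9450)/12.1120
= 14.4840/12.1120
= 1.1958

z = 1.1958


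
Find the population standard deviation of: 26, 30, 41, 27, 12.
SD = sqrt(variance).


Mean = 27.2000
Variance = 86.1600
SD = sqrt(86.1600) = 9.2822

SD = 9.2822


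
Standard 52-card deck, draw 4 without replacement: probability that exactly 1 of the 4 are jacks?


Hypergeometric: P(X=1) = C(4,1)·C(48,3) / C(52,4)
= 4 × 17296 / 270725
= 69184/270725 = 0.2556

P = 0.2556


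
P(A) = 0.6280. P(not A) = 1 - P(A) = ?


P(not A) = 1 - 0.6280 = 0.3720

P(not A) = 0.3720


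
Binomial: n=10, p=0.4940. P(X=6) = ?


C(10,6) = 210
p^6 = 0.014533
(1-p)^4 = 0.065554
P = 210 * 0.014533 * 0.065554 = 0.2001

P(X=6) = 0.2001


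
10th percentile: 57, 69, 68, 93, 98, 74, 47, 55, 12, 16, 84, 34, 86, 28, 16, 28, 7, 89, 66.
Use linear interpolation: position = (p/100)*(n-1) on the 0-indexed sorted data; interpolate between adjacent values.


Sorted: 7, 12, 16, 16, 28, 28, 34, 47, 55, 57, 66, 68, 69, 74, 84, 86, 89, 93, 98
n = 19
Index = 10/100 * 18 = 1.8000
Lower = data[1] = 12, Upper = data[2] = 16
P10 = 12 + 0.8000*(4) = 15.2000

P10 = 15.2000


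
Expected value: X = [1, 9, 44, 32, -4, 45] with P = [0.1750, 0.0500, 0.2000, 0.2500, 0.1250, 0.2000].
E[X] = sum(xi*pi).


E[X] = 1*0.1750 + 9*0.0500 + 44*0.2000 + 32*0.2500 - 4*0.1250 + 45*0.2000
= 0.1750 + 0.4500 + 8.8000 + 8.0000 - 0.5000 + 9.0000
= 25.9250

E[X] = 25.9250


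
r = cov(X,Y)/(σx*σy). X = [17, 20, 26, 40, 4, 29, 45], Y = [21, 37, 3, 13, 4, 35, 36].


Mean X = 25.8571, Mean Y = 21.2857
SD X = 12.910998, SD Y = 13.904925
Cov = 70.469388
r = 70.469388/(12.910998*13.904925) = 0.3925

r = 0.3925


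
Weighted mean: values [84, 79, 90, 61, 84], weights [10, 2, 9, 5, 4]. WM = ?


Numerator = 84*10 + 79*2 + 90*9 + 61*5 + 84*4 = 2449
Denominator = 10 + 2 + 9 + 5 + 4 = 30
WM = 2449/30 = 81.6333

WM = 81.6333


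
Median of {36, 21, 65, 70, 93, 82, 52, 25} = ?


Sorted: 21, 25, 36, 52, 65, 70, 82, 93
n = 8 (even)
Middle values: 52 and 65
Median = (52+65)/2 = 58.5000

Median = 58.5000


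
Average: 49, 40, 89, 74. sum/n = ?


Sum = 49 + 40 + 89 + 74 = 252
n = 4
Mean = 252/4 = 63.0000

Mean = 63.0000


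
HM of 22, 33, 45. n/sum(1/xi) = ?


Sum of reciprocals = 1/22 + 1/33 + 1/45 = 0.097980
HM = 3/0.097980 = 30.6186

HM = 30.6186


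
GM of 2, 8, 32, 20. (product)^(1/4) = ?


Product = 2 × 8 × 32 × 20 = 10240
GM = 10240^(1/4) = 10.0595

GM = 10.0595


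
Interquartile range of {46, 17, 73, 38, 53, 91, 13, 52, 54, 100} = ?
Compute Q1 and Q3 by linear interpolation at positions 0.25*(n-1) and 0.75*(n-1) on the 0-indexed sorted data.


Sorted: 13, 17, 38, 46, 52, 53, 54, 73, 91, 100
Q1 (25th %ile) = 40.0000
Q3 (75th %ile) = 68.2500
IQR = 68.2500 - 40.0000 = 28.2500

IQR = 28.2500


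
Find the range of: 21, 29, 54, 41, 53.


Max = 54, Min = 21
Range = 54 - 21 = 33

Range = 33


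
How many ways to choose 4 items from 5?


C(5,4) = 5!/(4! × 1!)
= 120/(24 × 1)
= 5

C(5,4) = 5


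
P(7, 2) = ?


P(7,2) = 7!/5!
= 5040/120
= 42

P(7,2) = 42


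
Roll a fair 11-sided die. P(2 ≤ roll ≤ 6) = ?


Favorable outcomes (2 ≤ roll ≤ 6): 5
Total outcomes = 11
P = 5/11 = 0.4545

P = 0.4545


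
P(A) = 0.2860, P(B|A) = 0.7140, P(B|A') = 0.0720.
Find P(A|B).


P(B) = P(B|A)*P(A) + P(B|A')*P(A')
= 0.7140*0.2860 + 0.0720*0.7140
= 0.204204 + 0.051408 = 0.255612
P(A|B) = 0.204204/0.255612 = 0.7989

P(A|B) = 0.7989


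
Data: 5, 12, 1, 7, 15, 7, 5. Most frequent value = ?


Frequencies: 1:1, 5:2, 7:2, 12:1, 15:1
Max frequency = 2
Mode = 5, 7

Mode = 5, 7


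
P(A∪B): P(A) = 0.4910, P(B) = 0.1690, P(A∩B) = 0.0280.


P(A∪B) = 0.4910 + 0.1690 - 0.0280
= 0.6600 - 0.0280
= 0.6320

P(A∪B) = 0.6320


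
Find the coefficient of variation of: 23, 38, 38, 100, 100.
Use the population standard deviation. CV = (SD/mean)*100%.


Mean = 59.8000
SD = 33.2770
CV = (33.2770/59.8000)*100 = 55.6472%

CV = 55.6472%


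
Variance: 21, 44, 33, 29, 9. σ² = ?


Mean = 27.2000
Squared deviations: 38.4400, 282.2400, 33.6400, 3.2400, 331.2400
Sum = 688.8000
Variance = 688.8000/5 = 137.7600

Variance = 137.7600


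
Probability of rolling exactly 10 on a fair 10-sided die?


Favorable outcomes (roll = 10): 1
Total outcomes = 10
P = 1/10 = 0.1000

P = 0.1000


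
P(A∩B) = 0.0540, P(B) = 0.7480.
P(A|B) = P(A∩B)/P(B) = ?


P(A|B) = 0.0540/0.7480 = 0.0722

P(A|B) = 0.0722


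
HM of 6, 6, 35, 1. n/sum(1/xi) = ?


Sum of reciprocals = 1/6 + 1/6 + 1/35 + 1/1 = 1.361905
HM = 4/1.361905 = 2.9371

HM = 2.9371


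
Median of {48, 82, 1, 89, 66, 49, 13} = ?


Sorted: 1, 13, 48, 49, 66, 82, 89
n = 7 (odd)
Middle value = 49

Median = 49


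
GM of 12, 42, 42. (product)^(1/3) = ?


Product = 12 × 42 × 42 = 21168
GM = 21168^(1/3) = 27.6626

GM = 27.6626


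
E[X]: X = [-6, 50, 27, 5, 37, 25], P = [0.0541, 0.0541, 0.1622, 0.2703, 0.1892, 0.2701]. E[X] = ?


E[X] = -6*0.0541 + 50*0.0541 + 27*0.1622 + 5*0.2703 + 37*0.1892 + 25*0.2701
= -0.3246 + 2.7050 + 4.3794 + 1.3515 + 7.0004 + 6.7525
= 21.8642

E[X] = 21.8642


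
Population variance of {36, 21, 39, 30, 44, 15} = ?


Mean = 30.8333
Squared deviations: 26.6944, 96.6944, 66.6944, 0.6944, 173.3611, 250.6944
Sum = 614.8333
Variance = 614.8333/6 = 102.4722

Variance = 102.4722


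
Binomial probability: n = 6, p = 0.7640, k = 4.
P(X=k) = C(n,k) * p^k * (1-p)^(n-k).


C(6,4) = 15
p^4 = 0.340701
(1-p)^2 = 0.055696
P = 15 * 0.340701 * 0.055696 = 0.2846

P(X=4) = 0.2846


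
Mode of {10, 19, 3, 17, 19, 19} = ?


Frequencies: 3:1, 10:1, 17:1, 19:3
Max frequency = 3
Mode = 19

Mode = 19


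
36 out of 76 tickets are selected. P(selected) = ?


P = 36/76 = 0.4737

P = 0.4737


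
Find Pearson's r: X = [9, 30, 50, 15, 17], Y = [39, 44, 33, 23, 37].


Mean X = 24.2000, Mean Y = 35.2000
SD X = 14.606848, SD Y = 7.054077
Cov = 7.160000
r = 7.160000/(14.606848*7.054077) = 0.0695

r = 0.0695


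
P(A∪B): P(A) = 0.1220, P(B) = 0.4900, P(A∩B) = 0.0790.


P(A∪B) = 0.1220 + 0.4900 - 0.0790
= 0.6120 - 0.0790
= 0.5330

P(A∪B) = 0.5330


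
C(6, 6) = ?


C(6,6) = 6!/(6! × 0!)
= 720/(720 × 1)
= 1

C(6,6) = 1


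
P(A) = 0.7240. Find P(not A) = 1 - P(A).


P(not A) = 1 - 0.7240 = 0.2760

P(not A) = 0.2760


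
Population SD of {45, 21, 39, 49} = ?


Mean = 38.5000
Variance = 114.7500
SD = sqrt(114.7500) = 10.7121

SD = 10.7121


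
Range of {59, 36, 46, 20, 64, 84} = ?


Max = 84, Min = 20
Range = 84 - 20 = 64

Range = 64


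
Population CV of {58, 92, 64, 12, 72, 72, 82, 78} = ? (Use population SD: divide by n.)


Mean = 66.2500
SD = 22.7253
CV = (22.7253/66.2500)*100 = 34.3023%

CV = 34.3023%


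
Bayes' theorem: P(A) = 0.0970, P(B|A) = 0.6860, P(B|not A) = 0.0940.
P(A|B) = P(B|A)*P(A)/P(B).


P(B) = P(B|A)*P(A) + P(B|A')*P(A')
= 0.6860*0.0970 + 0.0940*0.9030
= 0.066542 + 0.084882 = 0.151424
P(A|B) = 0.066542/0.151424 = 0.4394

P(A|B) = 0.4394


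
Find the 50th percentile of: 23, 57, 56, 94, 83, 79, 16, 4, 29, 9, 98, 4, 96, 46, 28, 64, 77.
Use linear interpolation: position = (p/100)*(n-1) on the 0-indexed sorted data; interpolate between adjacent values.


Sorted: 4, 4, 9, 16, 23, 28, 29, 46, 56, 57, 64, 77, 79, 83, 94, 96, 98
n = 17
Index = 50/100 * 16 = 8.0000
Lower = data[8] = 56, Upper = data[9] = 57
P50 = 56 + 0*(1) = 56.0000

P50 = 56.0000


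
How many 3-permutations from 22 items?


P(22,3) = 22!/19!
= 1124000727777607680000/121645100408832000
= 9240

P(22,3) = 9240


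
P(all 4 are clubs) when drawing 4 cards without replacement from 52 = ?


P(all clubs) = (13/52) × (12/51) × (11/50) × (10/49)
= 0.0026

P = 0.0026


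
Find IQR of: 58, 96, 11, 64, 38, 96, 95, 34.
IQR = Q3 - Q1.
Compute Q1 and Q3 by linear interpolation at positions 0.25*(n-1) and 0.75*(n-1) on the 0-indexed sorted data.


Sorted: 11, 34, 38, 58, 64, 95, 96, 96
Q1 (25th %ile) = 37.0000
Q3 (75th %ile) = 95.2500
IQR = 95.2500 - 37.0000 = 58.2500

IQR = 58.2500


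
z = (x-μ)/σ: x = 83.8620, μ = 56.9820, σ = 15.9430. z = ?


z = (83.8620 - 56.9820)/15.9430
= 26.8800/15.9430
= 1.6860

z = 1.6860


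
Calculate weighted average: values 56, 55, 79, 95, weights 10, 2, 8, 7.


Numerator = 56*10 + 55*2 + 79*8 + 95*7 = 1967
Denominator = 10 + 2 + 8 + 7 = 27
WM = 1967/27 = 72.8519

WM = 72.8519


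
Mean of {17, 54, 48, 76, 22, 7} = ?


Sum = 17 + 54 + 48 + 76 + 22 + 7 = 224
n = 6
Mean = 224/6 = 37.3333

Mean = 37.3333


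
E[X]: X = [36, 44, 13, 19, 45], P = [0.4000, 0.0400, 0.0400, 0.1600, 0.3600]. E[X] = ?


E[X] = 36*0.4000 + 44*0.0400 + 13*0.0400 + 19*0.1600 + 45*0.3600
= 14.4000 + 1.7600 + 0.5200 + 3.0400 + 16.2000
= 35.9200

E[X] = 35.9200


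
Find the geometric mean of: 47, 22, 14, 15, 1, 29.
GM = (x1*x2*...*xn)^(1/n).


Product = 47 × 22 × 14 × 15 × 1 × 29 = 6297060
GM = 6297060^(1/6) = 13.5891

GM = 13.5891


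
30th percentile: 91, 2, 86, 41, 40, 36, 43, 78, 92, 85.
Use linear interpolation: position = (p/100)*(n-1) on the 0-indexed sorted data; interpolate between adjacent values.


Sorted: 2, 36, 40, 41, 43, 78, 85, 86, 91, 92
n = 10
Index = 30/100 * 9 = 2.7000
Lower = data[2] = 40, Upper = data[3] = 41
P30 = 40 + 0.7000*(1) = 40.7000

P30 = 40.7000


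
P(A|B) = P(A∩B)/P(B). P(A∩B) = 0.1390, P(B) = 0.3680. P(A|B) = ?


P(A|B) = 0.1390/0.3680 = 0.3777

P(A|B) = 0.3777


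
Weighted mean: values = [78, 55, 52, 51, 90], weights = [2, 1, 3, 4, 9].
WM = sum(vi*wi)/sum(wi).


Numerator = 78*2 + 55*1 + 52*3 + 51*4 + 90*9 = 1381
Denominator = 2 + 1 + 3 + 4 + 9 = 19
WM = 1381/19 = 72.6842

WM = 72.6842


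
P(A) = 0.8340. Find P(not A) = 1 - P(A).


P(not A) = 1 - 0.8340 = 0.1660

P(not A) = 0.1660


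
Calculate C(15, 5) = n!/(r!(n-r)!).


C(15,5) = 15!/(5! × 10!)
= 1307674368000/(120 × 3628800)
= 3003

C(15,5) = 3003


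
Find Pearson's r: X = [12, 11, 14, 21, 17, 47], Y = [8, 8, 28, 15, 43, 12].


Mean X = 20.3333, Mean Y = 19.0000
SD X = 12.378296, SD Y = 12.675436
Cov = -22.000000
r = -22.000000/(12.378296*12.675436) = -0.1402

r = -0.1402


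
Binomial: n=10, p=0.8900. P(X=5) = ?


C(10,5) = 252
p^5 = 0.558406
(1-p)^5 = 1.610510e-05
P = 252 * 0.558406 * 1.610510e-05 = 0.0023

P(X=5) = 0.0023


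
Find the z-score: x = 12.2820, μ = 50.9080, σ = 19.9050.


z = (12.2820 - 50.9080)/19.9050
= -38.6260/19.9050
= -1.9405

z = -1.9405


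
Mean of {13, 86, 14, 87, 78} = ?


Sum = 13 + 86 + 14 + 87 + 78 = 278
n = 5
Mean = 278/5 = 55.6000

Mean = 55.6000


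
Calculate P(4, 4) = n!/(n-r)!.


P(4,4) = 4!/0!
= 24/1
= 24

P(4,4) = 24


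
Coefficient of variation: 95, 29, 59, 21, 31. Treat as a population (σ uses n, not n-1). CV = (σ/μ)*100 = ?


Mean = 47.0000
SD = 27.2176
CV = (27.2176/47.0000)*100 = 57.9099%

CV = 57.9099%


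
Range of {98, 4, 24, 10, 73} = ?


Max = 98, Min = 4
Range = 98 - 4 = 94

Range = 94


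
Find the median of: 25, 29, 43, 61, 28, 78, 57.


Sorted: 25, 28, 29, 43, 57, 61, 78
n = 7 (odd)
Middle value = 43

Median = 43


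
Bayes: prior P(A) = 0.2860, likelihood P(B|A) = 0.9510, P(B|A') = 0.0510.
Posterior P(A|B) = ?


P(B) = P(B|A)*P(A) + P(B|A')*P(A')
= 0.9510*0.2860 + 0.0510*0.7140
= 0.271986 + 0.036414 = 0.308400
P(A|B) = 0.271986/0.308400 = 0.8819

P(A|B) = 0.8819


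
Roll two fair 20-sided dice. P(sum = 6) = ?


Total outcomes = 20×20 = 400
Favorable (sum = 6): 5
P = 5/400 = 0.0125

P = 0.0125


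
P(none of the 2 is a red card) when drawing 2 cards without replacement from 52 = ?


P(no red cards) = (26/52) × (25/51)
= 0.2451

P = 0.2451


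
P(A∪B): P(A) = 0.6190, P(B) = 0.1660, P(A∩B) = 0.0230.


P(A∪B) = 0.6190 + 0.1660 - 0.0230
= 0.7850 - 0.0230
= 0.7620

P(A∪B) = 0.7620


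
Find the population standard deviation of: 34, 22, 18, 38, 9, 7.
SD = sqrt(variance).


Mean = 21.3333
Variance = 134.5556
SD = sqrt(134.5556) = 11.5998

SD = 11.5998


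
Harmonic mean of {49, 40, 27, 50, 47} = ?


Sum of reciprocals = 1/49 + 1/40 + 1/27 + 1/50 + 1/47 = 0.123722
HM = 5/0.123722 = 40.4133

HM = 40.4133


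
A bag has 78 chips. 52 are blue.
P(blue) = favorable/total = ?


P = 52/78 = 0.6667

P = 0.6667


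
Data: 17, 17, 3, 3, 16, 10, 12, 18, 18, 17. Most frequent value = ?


Frequencies: 3:2, 10:1, 12:1, 16:1, 17:3, 18:2
Max frequency = 3
Mode = 17

Mode = 17


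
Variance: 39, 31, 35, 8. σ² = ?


Mean = 28.2500
Squared deviations: 115.5625, 7.5625, 45.5625, 410.0625
Sum = 578.7500
Variance = 578.7500/4 = 144.6875

Variance = 144.6875


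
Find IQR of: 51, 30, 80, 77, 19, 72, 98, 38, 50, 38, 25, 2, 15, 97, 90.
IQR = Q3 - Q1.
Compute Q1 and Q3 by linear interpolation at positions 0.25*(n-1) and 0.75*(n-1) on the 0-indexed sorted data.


Sorted: 2, 15, 19, 25, 30, 38, 38, 50, 51, 72, 77, 80, 90, 97, 98
Q1 (25th %ile) = 27.5000
Q3 (75th %ile) = 78.5000
IQR = 78.5000 - 27.5000 = 51.0000

IQR = 51.0000


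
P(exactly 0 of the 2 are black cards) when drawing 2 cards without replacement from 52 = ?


Hypergeometric: P(X=0) = C(26,0)·C(26,2) / C(52,2)
= 1 × 325 / 1326
= 325/1326 = 0.2451

P = 0.2451


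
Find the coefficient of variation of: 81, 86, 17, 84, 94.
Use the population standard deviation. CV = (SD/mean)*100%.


Mean = 72.4000
SD = 28.0328
CV = (28.0328/72.4000)*100 = 38.7194%

CV = 38.7194%


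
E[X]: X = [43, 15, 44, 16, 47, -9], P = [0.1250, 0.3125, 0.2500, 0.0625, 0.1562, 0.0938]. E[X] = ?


E[X] = 43*0.1250 + 15*0.3125 + 44*0.2500 + 16*0.0625 + 47*0.1562 - 9*0.0938
= 5.3750 + 4.6875 + 11.0000 + 1.0000 + 7.3414 - 0.8442
= 28.5597

E[X] = 28.5597


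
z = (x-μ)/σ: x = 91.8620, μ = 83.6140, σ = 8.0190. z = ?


z = (91.8620 - 83.6140)/8.0190
= 8.2480/8.0190
= 1.0286

z = 1.0286


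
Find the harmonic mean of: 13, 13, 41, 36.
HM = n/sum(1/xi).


Sum of reciprocals = 1/13 + 1/13 + 1/41 + 1/36 = 0.206014
HM = 4/0.206014 = 19.4161

HM = 19.4161


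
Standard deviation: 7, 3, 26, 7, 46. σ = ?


Mean = 17.8000
Variance = 262.9600
SD = sqrt(262.9600) = 16.2160

SD = 16.2160


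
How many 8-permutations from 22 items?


P(22,8) = 22!/14!
= 1124000727777607680000/87178291200
= 12893126400

P(22,8) = 12893126400


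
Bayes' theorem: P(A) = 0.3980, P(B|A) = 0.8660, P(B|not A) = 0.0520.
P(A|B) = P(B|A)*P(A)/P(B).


P(B) = P(B|A)*P(A) + P(B|A')*P(A')
= 0.8660*0.3980 + 0.0520*0.6020
= 0.344668 + 0.031304 = 0.375972
P(A|B) = 0.344668/0.375972 = 0.9167

P(A|B) = 0.9167


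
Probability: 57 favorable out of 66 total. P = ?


P = 57/66 = 0.8636

P = 0.8636


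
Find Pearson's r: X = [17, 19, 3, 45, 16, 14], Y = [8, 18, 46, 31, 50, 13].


Mean X = 19.0000, Mean Y = 27.6667
SD X = 12.714821, SD Y = 16.027754
Cov = -26.833333
r = -26.833333/(12.714821*16.027754) = -0.1317

r = -0.1317


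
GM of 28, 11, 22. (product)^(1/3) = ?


Product = 28 × 11 × 22 = 6776
GM = 6776^(1/3) = 18.9230

GM = 18.9230


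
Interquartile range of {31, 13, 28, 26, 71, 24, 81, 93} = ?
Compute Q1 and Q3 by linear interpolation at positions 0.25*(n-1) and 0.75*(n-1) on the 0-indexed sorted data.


Sorted: 13, 24, 26, 28, 31, 71, 81, 93
Q1 (25th %ile) = 25.5000
Q3 (75th %ile) = 73.5000
IQR = 73.5000 - 25.5000 = 48.0000

IQR = 48.0000


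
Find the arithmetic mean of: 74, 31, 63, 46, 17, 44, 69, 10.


Sum = 74 + 31 + 63 + 46 + 17 + 44 + 69 + 10 = 354
n = 8
Mean = 354/8 = 44.2500

Mean = 44.2500


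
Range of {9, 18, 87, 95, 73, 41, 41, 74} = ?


Max = 95, Min = 9
Range = 95 - 9 = 86

Range = 86


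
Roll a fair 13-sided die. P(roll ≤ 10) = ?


Favorable outcomes (roll ≤ 10): 10
Total outcomes = 13
P = 10/13 = 0.7692

P = 0.7692


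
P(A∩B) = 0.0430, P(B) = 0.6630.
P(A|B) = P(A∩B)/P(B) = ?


P(A|B) = 0.0430/0.6630 = 0.0649

P(A|B) = 0.0649


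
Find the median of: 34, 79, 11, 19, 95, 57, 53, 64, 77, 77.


Sorted: 11, 19, 34, 53, 57, 64, 77, 77, 79, 95
n = 10 (even)
Middle values: 57 and 64
Median = (57+64)/2 = 60.5000

Median = 60.5000


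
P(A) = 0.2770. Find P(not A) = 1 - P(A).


P(not A) = 1 - 0.2770 = 0.7230

P(not A) = 0.7230


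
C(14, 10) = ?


C(14,10) = 14!/(10! × 4!)
= 87178291200/(3628800 × 24)
= 1001

C(14,10) = 1001


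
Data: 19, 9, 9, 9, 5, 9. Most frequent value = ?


Frequencies: 5:1, 9:4, 19:1
Max frequency = 4
Mode = 9

Mode = 9


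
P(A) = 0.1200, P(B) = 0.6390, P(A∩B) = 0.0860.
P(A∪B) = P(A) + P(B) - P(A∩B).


P(A∪B) = 0.1200 + 0.6390 - 0.0860
= 0.7590 - 0.0860
= 0.6730

P(A∪B) = 0.6730


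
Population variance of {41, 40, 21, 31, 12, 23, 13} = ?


Mean = 25.8571
Squared deviations: 229.3061, 200.0204, 23.5918, 26.4490, 192.0204, 8.1633, 165.3061
Sum = 844.8571
Variance = 844.8571/7 = 120.6939

Variance = 120.6939


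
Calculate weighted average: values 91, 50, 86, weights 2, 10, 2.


Numerator = 91*2 + 50*10 + 86*2 = 854
Denominator = 2 + 10 + 2 = 14
WM = 854/14 = 61.0000

WM = 61.0000


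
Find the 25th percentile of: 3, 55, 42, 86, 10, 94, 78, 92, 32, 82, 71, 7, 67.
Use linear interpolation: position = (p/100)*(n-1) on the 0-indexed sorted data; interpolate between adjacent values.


Sorted: 3, 7, 10, 32, 42, 55, 67, 71, 78, 82, 86, 92, 94
n = 13
Index = 25/100 * 12 = 3.0000
Lower = data[3] = 32, Upper = data[4] = 42
P25 = 32 + 0*(10) = 32.0000

P25 = 32.0000


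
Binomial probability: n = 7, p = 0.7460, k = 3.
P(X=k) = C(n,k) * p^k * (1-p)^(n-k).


C(7,3) = 35
p^3 = 0.415161
(1-p)^4 = 0.004162
P = 35 * 0.415161 * 0.004162 = 0.0605

P(X=3) = 0.0605


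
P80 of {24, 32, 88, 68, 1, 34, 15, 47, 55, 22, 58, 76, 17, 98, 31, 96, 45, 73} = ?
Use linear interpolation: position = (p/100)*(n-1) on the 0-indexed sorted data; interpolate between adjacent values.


Sorted: 1, 15, 17, 22, 24, 31, 32, 34, 45, 47, 55, 58, 68, 73, 76, 88, 96, 98
n = 18
Index = 80/100 * 17 = 13.6000
Lower = data[13] = 73, Upper = data[14] = 76
P80 = 73 + 0.6000*(3) = 74.8000

P80 = 74.8000


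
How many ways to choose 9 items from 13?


C(13,9) = 13!/(9! × 4!)
= 6227020800/(362880 × 24)
= 715

C(13,9) = 715


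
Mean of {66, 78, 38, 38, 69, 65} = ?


Sum = 66 + 78 + 38 + 38 + 69 + 65 = 354
n = 6
Mean = 354/6 = 59.0000

Mean = 59.0000


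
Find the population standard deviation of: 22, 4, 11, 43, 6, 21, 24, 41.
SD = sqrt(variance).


Mean = 21.5000
Variance = 188.2500
SD = sqrt(188.2500) = 13.7204

SD = 13.7204


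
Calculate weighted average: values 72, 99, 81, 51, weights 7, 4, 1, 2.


Numerator = 72*7 + 99*4 + 81*1 + 51*2 = 1083
Denominator = 7 + 4 + 1 + 2 = 14
WM = 1083/14 = 77.3571

WM = 77.3571


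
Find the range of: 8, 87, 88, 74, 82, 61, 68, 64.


Max = 88, Min = 8
Range = 88 - 8 = 80

Range = 80


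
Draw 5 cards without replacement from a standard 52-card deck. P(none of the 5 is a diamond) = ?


P(no diamonds) = (39/52) × (38/51) × (37/50) × (36/49) × (35/48)
= 0.2215

P = 0.2215


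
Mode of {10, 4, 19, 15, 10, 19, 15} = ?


Frequencies: 4:1, 10:2, 15:2, 19:2
Max frequency = 2
Mode = 10, 15, 19

Mode = 10, 15, 19


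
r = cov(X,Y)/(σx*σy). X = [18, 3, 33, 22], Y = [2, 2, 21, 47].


Mean X = 19.0000, Mean Y = 18.0000
SD X = 10.747093, SD Y = 18.452642
Cov = 100.250000
r = 100.250000/(10.747093*18.452642) = 0.5055

r = 0.5055


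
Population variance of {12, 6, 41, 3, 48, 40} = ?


Mean = 25.0000
Squared deviations: 169.0000, 361.0000, 256.0000, 484.0000, 529.0000, 225.0000
Sum = 2024.0000
Variance = 2024.0000/6 = 337.3333

Variance = 337.3333


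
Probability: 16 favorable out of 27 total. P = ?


P = 16/27 = 0.5926

P = 0.5926


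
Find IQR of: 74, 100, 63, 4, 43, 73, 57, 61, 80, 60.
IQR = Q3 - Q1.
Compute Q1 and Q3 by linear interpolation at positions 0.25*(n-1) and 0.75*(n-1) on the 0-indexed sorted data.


Sorted: 4, 43, 57, 60, 61, 63, 73, 74, 80, 100
Q1 (25th %ile) = 57.7500
Q3 (75th %ile) = 73.7500
IQR = 73.7500 - 57.7500 = 16.0000

IQR = 16.0000


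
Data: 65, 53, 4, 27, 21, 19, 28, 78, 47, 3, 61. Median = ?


Sorted: 3, 4, 19, 21, 27, 28, 47, 53, 61, 65, 78
n = 11 (odd)
Middle value = 28

Median = 28


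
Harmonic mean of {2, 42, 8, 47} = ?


Sum of reciprocals = 1/2 + 1/42 + 1/8 + 1/47 = 0.670086
HM = 4/0.670086 = 5.9694

HM = 5.9694


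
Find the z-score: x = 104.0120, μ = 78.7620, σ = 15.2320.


z = (104.0120 - 78.7620)/15.2320
= 25.2500/15.2320
= 1.6577

z = 1.6577


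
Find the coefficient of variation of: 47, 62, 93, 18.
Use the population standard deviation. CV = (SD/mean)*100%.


Mean = 55.0000
SD = 27.0463
CV = (27.0463/55.0000)*100 = 49.1750%

CV = 49.1750%


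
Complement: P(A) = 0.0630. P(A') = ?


P(not A) = 1 - 0.0630 = 0.9370

P(not A) = 0.9370


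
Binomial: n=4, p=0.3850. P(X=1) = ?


C(4,1) = 4
p^1 = 0.385000
(1-p)^3 = 0.232608
P = 4 * 0.385000 * 0.232608 = 0.3582

P(X=1) = 0.3582


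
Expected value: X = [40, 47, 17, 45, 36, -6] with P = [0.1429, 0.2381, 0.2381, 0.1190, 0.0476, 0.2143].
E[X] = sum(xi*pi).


E[X] = 40*0.1429 + 47*0.2381 + 17*0.2381 + 45*0.1190 + 36*0.0476 - 6*0.2143
= 5.7160 + 11.1907 + 4.0477 + 5.3550 + 1.7136 - 1.2858
= 26.7372

E[X] = 26.7372


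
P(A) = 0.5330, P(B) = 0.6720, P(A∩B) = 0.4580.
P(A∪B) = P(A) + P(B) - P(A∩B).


P(A∪B) = 0.5330 + 0.6720 - 0.4580
= 1.2050 - 0.4580
= 0.7470

P(A∪B) = 0.7470


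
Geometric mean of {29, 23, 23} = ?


Product = 29 × 23 × 23 = 15341
GM = 15341^(1/3) = 24.8476

GM = 24.8476


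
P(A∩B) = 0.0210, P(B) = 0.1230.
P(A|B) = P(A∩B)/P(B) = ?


P(A|B) = 0.0210/0.1230 = 0.1707

P(A|B) = 0.1707


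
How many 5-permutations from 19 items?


P(19,5) = 19!/14!
= 121645100408832000/87178291200
= 1395360

P(19,5) = 1395360


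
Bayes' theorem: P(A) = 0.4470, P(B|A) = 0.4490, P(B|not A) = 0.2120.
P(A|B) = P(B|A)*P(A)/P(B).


P(B) = P(B|A)*P(A) + P(B|A')*P(A')
= 0.4490*0.4470 + 0.2120*0.5530
= 0.200703 + 0.117236 = 0.317939
P(A|B) = 0.200703/0.317939 = 0.6313

P(A|B) = 0.6313


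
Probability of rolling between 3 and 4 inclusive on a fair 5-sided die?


Favorable outcomes (3 ≤ roll ≤ 4): 2
Total outcomes = 5
P = 2/5 = 0.4000

P = 0.4000


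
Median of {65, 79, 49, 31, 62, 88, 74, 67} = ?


Sorted: 31, 49, 62, 65, 67, 74, 79, 88
n = 8 (even)
Middle values: 65 and 67
Median = (65+67)/2 = 66.0000

Median = 66.0000


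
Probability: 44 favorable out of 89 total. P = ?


P = 44/89 = 0.4944

P = 0.4944


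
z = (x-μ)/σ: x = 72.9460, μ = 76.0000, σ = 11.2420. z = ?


z = (72.9460 - 76.0000)/11.2420
= -3.0540/11.2420
= -0.2717

z = -0.2717


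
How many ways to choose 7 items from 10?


C(10,7) = 10!/(7! × 3!)
= 3628800/(5040 × 6)
= 120

C(10,7) = 120


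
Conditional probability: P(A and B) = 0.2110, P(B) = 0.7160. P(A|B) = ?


P(A|B) = 0.2110/0.7160 = 0.2947

P(A|B) = 0.2947


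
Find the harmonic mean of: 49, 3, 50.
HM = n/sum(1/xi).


Sum of reciprocals = 1/49 + 1/3 + 1/50 = 0.373741
HM = 3/0.373741 = 8.0269

HM = 8.0269


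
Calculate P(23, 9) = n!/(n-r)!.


P(23,9) = 23!/14!
= 25852016738884976640000/87178291200
= 296541907200

P(23,9) = 296541907200


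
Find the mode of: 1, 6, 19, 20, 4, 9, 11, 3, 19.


Frequencies: 1:1, 3:1, 4:1, 6:1, 9:1, 11:1, 19:2, 20:1
Max frequency = 2
Mode = 19

Mode = 19


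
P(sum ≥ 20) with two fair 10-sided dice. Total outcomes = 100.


Total outcomes = 10×10 = 100
Favorable (sum ≥ 20): 1
P = 1/100 = 0.0100

P = 0.0100


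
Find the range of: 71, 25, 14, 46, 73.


Max = 73, Min = 14
Range = 73 - 14 = 59

Range = 59


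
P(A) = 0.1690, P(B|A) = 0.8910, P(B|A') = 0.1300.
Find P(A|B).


P(B) = P(B|A)*P(A) + P(B|A')*P(A')
= 0.8910*0.1690 + 0.1300*0.8310
= 0.150579 + 0.108030 = 0.258609
P(A|B) = 0.150579/0.258609 = 0.5823

P(A|B) = 0.5823


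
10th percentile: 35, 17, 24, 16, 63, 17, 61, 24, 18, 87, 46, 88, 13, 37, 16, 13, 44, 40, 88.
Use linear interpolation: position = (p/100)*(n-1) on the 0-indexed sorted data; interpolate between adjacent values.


Sorted: 13, 13, 16, 16, 17, 17, 18, 24, 24, 35, 37, 40, 44, 46, 61, 63, 87, 88, 88
n = 19
Index = 10/100 * 18 = 1.8000
Lower = data[1] = 13, Upper = data[2] = 16
P10 = 13 + 0.8000*(3) = 15.4000

P10 = 15.4000


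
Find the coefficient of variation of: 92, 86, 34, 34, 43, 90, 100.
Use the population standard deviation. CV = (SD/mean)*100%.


Mean = 68.4286
SD = 27.6295
CV = (27.6295/68.4286)*100 = 40.3771%

CV = 40.3771%


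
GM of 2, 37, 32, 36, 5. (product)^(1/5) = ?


Product = 2 × 37 × 32 × 36 × 5 = 426240
GM = 426240^(1/5) = 13.3638

GM = 13.3638


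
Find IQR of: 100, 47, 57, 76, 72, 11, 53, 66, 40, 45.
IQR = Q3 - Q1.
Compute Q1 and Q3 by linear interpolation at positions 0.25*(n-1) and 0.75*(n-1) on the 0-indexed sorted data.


Sorted: 11, 40, 45, 47, 53, 57, 66, 72, 76, 100
Q1 (25th %ile) = 45.5000
Q3 (75th %ile) = 70.5000
IQR = 70.5000 - 45.5000 = 25.0000

IQR = 25.0000


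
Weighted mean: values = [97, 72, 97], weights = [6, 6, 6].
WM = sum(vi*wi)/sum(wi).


Numerator = 97*6 + 72*6 + 97*6 = 1596
Denominator = 6 + 6 + 6 = 18
WM = 1596/18 = 88.6667

WM = 88.6667


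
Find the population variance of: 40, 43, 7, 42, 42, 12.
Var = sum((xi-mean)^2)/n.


Mean = 31.0000
Squared deviations: 81.0000, 144.0000, 576.0000, 121.0000, 121.0000, 361.0000
Sum = 1404.0000
Variance = 1404.0000/6 = 234.0000

Variance = 234.0000


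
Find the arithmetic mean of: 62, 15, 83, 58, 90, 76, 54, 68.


Sum = 62 + 15 + 83 + 58 + 90 + 76 + 54 + 68 = 506
n = 8
Mean = 506/8 = 63.2500

Mean = 63.2500


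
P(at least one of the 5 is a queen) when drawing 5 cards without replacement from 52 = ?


P(at least one) = 1 - P(none)
P(none) = (48/52) × (47/51) × (46/50) × (45/49) × (44/48) = 0.658842
P(at least one) = 1 - 0.658842 = 0.3412

P = 0.3412


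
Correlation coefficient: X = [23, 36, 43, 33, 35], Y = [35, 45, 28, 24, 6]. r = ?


Mean X = 34.0000, Mean Y = 27.6000
SD X = 6.449806, SD Y = 12.939861
Cov = -12.200000
r = -12.200000/(6.449806*12.939861) = -0.1462

r = -0.1462


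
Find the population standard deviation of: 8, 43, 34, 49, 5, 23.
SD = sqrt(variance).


Mean = 27.0000
Variance = 275.0000
SD = sqrt(275.0000) = 16.5831

SD = 16.5831


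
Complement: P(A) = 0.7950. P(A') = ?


P(not A) = 1 - 0.7950 = 0.2050

P(not A) = 0.2050


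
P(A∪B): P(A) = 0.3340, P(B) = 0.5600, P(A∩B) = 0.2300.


P(A∪B) = 0.3340 + 0.5600 - 0.2300
= 0.8940 - 0.2300
= 0.6640

P(A∪B) = 0.6640


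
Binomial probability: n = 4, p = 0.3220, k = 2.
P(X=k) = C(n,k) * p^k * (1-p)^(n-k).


C(4,2) = 6
p^2 = 0.103684
(1-p)^2 = 0.459684
P = 6 * 0.103684 * 0.459684 = 0.2860

P(X=2) = 0.2860


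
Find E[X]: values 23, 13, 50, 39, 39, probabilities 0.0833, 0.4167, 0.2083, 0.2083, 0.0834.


E[X] = 23*0.0833 + 13*0.4167 + 50*0.2083 + 39*0.2083 + 39*0.0834
= 1.9159 + 5.4171 + 10.4150 + 8.1237 + 3.2526
= 29.1243

E[X] = 29.1243


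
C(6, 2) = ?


C(6,2) = 6!/(2! × 4!)
= 720/(2 × 24)
= 15

C(6,2) = 15


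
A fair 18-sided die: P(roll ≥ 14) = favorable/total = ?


Favorable outcomes (roll ≥ 14): 5
Total outcomes = 18
P = 5/18 = 0.2778

P = 0.2778


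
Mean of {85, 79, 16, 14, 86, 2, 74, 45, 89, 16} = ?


Sum = 85 + 79 + 16 + 14 + 86 + 2 + 74 + 45 + 89 + 16 = 506
n = 10
Mean = 506/10 = 50.6000

Mean = 50.6000


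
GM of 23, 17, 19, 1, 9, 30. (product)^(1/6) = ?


Product = 23 × 17 × 19 × 1 × 9 × 30 = 2005830
GM = 2005830^(1/6) = 11.2301

GM = 11.2301


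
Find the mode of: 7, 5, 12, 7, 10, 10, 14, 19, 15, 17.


Frequencies: 5:1, 7:2, 10:2, 12:1, 14:1, 15:1, 17:1, 19:1
Max frequency = 2
Mode = 7, 10

Mode = 7, 10


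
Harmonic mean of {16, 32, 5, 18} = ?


Sum of reciprocals = 1/16 + 1/32 + 1/5 + 1/18 = 0.349306
HM = 4/0.349306 = 11.4513

HM = 11.4513


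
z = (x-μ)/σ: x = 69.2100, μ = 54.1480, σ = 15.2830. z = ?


z = (69.2100 - 54.1480)/15.2830
= 15.0620/15.2830
= 0.9855

z = 0.9855


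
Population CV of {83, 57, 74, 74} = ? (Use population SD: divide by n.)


Mean = 72.0000
SD = 9.4074
CV = (9.4074/72.0000)*100 = 13.0659%

CV = 13.0659%


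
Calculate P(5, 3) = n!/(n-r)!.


P(5,3) = 5!/2!
= 120/2
= 60

P(5,3) = 60


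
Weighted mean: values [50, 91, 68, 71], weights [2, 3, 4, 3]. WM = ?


Numerator = 50*2 + 91*3 + 68*4 + 71*3 = 858
Denominator = 2 + 3 + 4 + 3 = 12
WM = 858/12 = 71.5000

WM = 71.5000


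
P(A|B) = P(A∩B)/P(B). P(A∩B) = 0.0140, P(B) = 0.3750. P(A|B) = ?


P(A|B) = 0.0140/0.3750 = 0.0373

P(A|B) = 0.0373


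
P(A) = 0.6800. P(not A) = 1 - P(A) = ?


P(not A) = 1 - 0.6800 = 0.3200

P(not A) = 0.3200


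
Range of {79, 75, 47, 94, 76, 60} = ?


Max = 94, Min = 47
Range = 94 - 47 = 47

Range = 47


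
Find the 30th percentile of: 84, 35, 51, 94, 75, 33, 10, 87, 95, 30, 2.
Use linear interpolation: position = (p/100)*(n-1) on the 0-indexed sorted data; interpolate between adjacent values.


Sorted: 2, 10, 30, 33, 35, 51, 75, 84, 87, 94, 95
n = 11
Index = 30/100 * 10 = 3.0000
Lower = data[3] = 33, Upper = data[4] = 35
P30 = 33 + 0*(2) = 33.0000

P30 = 33.0000


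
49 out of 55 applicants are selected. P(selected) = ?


P = 49/55 = 0.8909

P = 0.8909


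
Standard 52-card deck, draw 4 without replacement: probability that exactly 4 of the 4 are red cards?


Hypergeometric: P(X=4) = C(26,4)·C(26,0) / C(52,4)
= 14950 × 1 / 270725
= 14950/270725 = 0.0552

P = 0.0552
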